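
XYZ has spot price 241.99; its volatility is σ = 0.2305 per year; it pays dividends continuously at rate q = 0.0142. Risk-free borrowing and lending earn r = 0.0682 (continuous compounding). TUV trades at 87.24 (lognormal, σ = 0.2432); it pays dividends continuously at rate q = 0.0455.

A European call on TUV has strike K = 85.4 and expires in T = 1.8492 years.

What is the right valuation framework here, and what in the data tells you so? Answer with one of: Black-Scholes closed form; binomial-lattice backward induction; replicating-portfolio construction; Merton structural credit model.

Key observation: everything needed for the exact continuous-time valuation of the European call on TUV (strike 85.4) is given, and no feature rules the closed form out.

framework: Black-Scholes closed form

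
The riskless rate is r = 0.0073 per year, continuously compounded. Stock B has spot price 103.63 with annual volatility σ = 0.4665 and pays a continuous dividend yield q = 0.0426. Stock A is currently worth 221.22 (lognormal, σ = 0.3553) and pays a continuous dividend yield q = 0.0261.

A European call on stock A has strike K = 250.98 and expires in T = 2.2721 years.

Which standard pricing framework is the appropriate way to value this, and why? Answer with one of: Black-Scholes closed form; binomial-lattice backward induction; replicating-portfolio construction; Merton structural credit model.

framework: Black-Scholes closed form

Key observation: a European claim on stock A (strike 250.98) — a lognormal (GBM) underlying with constant rate and volatility — has an exact closed-form value; no lattice or capital structure is involved.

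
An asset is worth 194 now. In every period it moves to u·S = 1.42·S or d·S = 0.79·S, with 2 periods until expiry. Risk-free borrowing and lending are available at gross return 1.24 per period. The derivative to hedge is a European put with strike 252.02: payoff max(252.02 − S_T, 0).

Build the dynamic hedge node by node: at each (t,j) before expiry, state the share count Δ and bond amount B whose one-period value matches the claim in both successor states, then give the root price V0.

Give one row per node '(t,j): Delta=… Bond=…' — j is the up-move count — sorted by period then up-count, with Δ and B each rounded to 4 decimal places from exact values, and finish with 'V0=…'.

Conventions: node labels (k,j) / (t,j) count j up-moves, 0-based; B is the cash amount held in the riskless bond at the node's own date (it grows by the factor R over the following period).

(0,0): Delta=-0.3441 Bond=82.8396
(1,0): Delta=-1.0000 Bond=203.2419
(1,1): Delta=-0.1982 Bond=62.5127
V0=16.0812

Under the risk-neutral measure, an up-move has probability p* = (R−d)/(u−d) = 0.7143 and values discount at R = 1.24.
Expiry values: V(2,0)=130.9446, V(2,1)=34.3908, V(2,2)=0.0000
Node (1,0) S=153.2600: V=(p*·34.3908+(1−p*)·130.9446)/1.24=49.9819; Δ=(34.3908−130.9446)/(217.6292−121.0754)=-1.0000; B=V−Δ·S=203.2419
Node (1,1) S=275.4800: V=(p*·0.0000+(1−p*)·34.3908)/1.24=7.9241; Δ=(0.0000−34.3908)/(391.1816−217.6292)=-0.1982; B=V−Δ·S=62.5127
Node (0,0) S=194.0000: V=(p*·7.9241+(1−p*)·49.9819)/1.24=16.0812; Δ=(7.9241−49.9819)/(275.4800−153.2600)=-0.3441; B=V−Δ·S=82.8396
Verification: the root portfolio costs Δ(0,0)·S0 + B(0,0) = 16.0812, matching V0.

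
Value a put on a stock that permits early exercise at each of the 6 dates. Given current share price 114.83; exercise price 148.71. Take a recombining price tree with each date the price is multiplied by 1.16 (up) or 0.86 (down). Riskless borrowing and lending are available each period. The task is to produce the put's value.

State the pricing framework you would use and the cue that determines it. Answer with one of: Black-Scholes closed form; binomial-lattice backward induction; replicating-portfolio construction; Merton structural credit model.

Key observation: the defining feature is the embedded early-exercise option across 6 discrete dates on the spot-114.83 tree; pricing the strike-148.71 put means working backward with an exercise test at every node.

framework: binomial-lattice backward induction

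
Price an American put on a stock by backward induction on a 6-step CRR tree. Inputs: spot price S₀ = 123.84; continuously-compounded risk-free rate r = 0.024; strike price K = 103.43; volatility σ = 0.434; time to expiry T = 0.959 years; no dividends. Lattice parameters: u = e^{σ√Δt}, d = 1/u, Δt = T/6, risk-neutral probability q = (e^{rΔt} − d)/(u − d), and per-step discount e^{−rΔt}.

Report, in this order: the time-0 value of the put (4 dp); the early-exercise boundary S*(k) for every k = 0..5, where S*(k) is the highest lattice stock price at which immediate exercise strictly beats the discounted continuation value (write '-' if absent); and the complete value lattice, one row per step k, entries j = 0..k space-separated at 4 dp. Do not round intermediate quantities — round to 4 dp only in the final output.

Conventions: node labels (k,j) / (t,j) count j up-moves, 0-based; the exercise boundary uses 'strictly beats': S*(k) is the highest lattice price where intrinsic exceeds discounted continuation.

Δt=0.15983, u=1.18947, d=0.84071, q=0.46775, disc=e^(-rΔt)=0.99617
k=6 terminal: V=max(K-S,0) → 59.7044 41.5651 15.9009 0.0000 0.0000 0.0000 0.0000
k=5: j=0 S=52.0103 intr=51.4197 cont=51.0237 V=51.4197[EX]; j=1 S=73.5865 intr=29.8435 cont=29.4475 V=29.8435[EX]; j=2 S=104.1134 intr=0.0000 cont=8.4308 V=8.4308[hold]; j=3 S=147.3042 intr=0.0000 cont=0.0000 V=0.0000[hold]; j=4 S=208.4125 intr=0.0000 cont=0.0000 V=0.0000[hold]; j=5 S=294.8711 intr=0.0000 cont=0.0000 V=0.0000[hold]  S*(5)=73.5865
k=4: j=0 S=61.8649 intr=41.5651 cont=41.1692 V=41.5651[EX]; j=1 S=87.5291 intr=15.9009 cont=19.7518 V=19.7518[hold]; j=2 S=123.8400 intr=0.0000 cont=4.4701 V=4.4701[hold]; j=3 S=175.2143 intr=0.0000 cont=0.0000 V=0.0000[hold]; j=4 S=247.9008 intr=0.0000 cont=0.0000 V=0.0000[hold]  S*(4)=61.8649
k=3: j=0 S=73.5865 intr=29.8435 cont=31.2418 V=31.2418[hold]; j=1 S=104.1134 intr=0.0000 cont=12.5555 V=12.5555[hold]; j=2 S=147.3042 intr=0.0000 cont=2.3701 V=2.3701[hold]; j=3 S=208.4125 intr=0.0000 cont=0.0000 V=0.0000[hold]  S*(3)=-
k=2: j=0 S=87.5291 intr=15.9009 cont=22.4151 V=22.4151[hold]; j=1 S=123.8400 intr=0.0000 cont=7.7614 V=7.7614[hold]; j=2 S=175.2143 intr=0.0000 cont=1.2567 V=1.2567[hold]  S*(2)=-
k=1: j=0 S=104.1134 intr=0.0000 cont=15.5013 V=15.5013[hold]; j=1 S=147.3042 intr=0.0000 cont=4.7008 V=4.7008[hold]  S*(1)=-
k=0: j=0 S=123.8400 intr=0.0000 cont=10.4093 V=10.4093[hold]  S*(0)=-

price = 10.4093
boundary = - - - - 61.8649 73.5865
tree:
10.4093
15.5013 4.7008
22.4151 7.7614 1.2567
31.2418 12.5555 2.3701 0.0000
41.5651 19.7518 4.4701 0.0000 0.0000
51.4197 29.8435 8.4308 0.0000 0.0000 0.0000
59.7044 41.5651 15.9009 0.0000 0.0000 0.0000 0.0000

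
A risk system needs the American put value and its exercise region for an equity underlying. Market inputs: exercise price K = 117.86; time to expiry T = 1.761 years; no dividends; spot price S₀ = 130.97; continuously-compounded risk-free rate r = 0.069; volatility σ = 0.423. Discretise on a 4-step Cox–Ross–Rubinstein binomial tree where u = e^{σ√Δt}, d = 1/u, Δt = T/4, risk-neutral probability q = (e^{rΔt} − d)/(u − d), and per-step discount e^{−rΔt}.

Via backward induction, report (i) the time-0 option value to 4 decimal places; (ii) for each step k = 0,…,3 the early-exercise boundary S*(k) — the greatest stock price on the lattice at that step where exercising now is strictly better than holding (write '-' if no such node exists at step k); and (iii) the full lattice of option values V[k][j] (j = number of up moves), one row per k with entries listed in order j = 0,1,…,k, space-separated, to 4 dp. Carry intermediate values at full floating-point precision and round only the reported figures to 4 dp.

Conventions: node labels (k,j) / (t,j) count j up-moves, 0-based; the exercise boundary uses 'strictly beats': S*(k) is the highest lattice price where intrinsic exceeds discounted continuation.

params: Δt=0.44025 u=1.32401 d=0.75528 q=0.48452 e^(-rΔt)=0.97008
t_4 payoffs: 75.2409 43.1484 0.0000 0.0000 0.0000
t_3: node(3,0) S=56.4282 payoff=61.4318 vs cont=57.9053 → 61.4318 [stop]  node(3,1) S=98.9191 payoff=18.9409 vs cont=21.5765 → 21.5765 [wait]  node(3,2) S=173.4058 payoff=0.0000 vs cont=0.0000 → 0.0000 [wait]  node(3,3) S=303.9815 payoff=0.0000 vs cont=0.0000 → 0.0000 [wait]  ⇒ S*(3)=56.4282
t_2: node(2,0) S=74.7116 payoff=43.1484 vs cont=40.8607 → 43.1484 [stop]  node(2,1) S=130.9700 payoff=0.0000 vs cont=10.7894 → 10.7894 [wait]  node(2,2) S=229.5913 payoff=0.0000 vs cont=0.0000 → 0.0000 [wait]  ⇒ S*(2)=74.7116
t_1: node(1,0) S=98.9191 payoff=18.9409 vs cont=26.6478 → 26.6478 [wait]  node(1,1) S=173.4058 payoff=0.0000 vs cont=5.3953 → 5.3953 [wait]  ⇒ S*(1)=-
t_0: node(0,0) S=130.9700 payoff=0.0000 vs cont=15.8613 → 15.8613 [wait]  ⇒ S*(0)=-

price = 15.8613
boundary = - - 74.7116 56.4282
tree:
15.8613
26.6478 5.3953
43.1484 10.7894 0.0000
61.4318 21.5765 0.0000 0.0000
75.2409 43.1484 0.0000 0.0000 0.0000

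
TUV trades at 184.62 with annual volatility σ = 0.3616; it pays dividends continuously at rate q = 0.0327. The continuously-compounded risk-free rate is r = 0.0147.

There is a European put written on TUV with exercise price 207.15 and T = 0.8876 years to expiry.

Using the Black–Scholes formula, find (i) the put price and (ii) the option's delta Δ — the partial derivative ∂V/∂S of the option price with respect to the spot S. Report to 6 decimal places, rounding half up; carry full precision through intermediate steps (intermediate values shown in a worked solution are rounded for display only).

price = 40.396079
Δ = -0.568207

σ√T = 0.3616·√0.8876 = 0.340672
d₁ = (ln(S/K) + (r−q+σ²/2)T) / (σ√T) = (ln(184.62/207.15) + (0.0147−0.0327+0.3616²/2)·0.8876) / 0.340672 = (-0.115144 + 0.042052) / 0.340672 = -0.214550
d₂ = d₁ − σ√T = -0.214550 − 0.340672 = -0.555223
e^{−rT} = 0.987037
e^{−qT} = 0.971393
N(−d₁) = 0.584941,  N(−d₂) = 0.710629
Put price V = K·e^{−rT}·N(−d₂) − S·e^{−qT}·N(−d₁) = 145.298542 − 104.902463 = 40.396079
Δ = −e^{−qT}·N(−d₁) = -0.568207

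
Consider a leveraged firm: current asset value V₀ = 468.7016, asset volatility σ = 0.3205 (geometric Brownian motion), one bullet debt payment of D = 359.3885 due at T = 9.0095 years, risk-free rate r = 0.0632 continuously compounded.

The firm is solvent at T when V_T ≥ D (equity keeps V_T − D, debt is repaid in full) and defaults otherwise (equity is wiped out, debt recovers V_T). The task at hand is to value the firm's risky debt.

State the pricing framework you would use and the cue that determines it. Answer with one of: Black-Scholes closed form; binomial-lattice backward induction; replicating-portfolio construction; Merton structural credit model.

Key observation: the data describe a firm's assets (V₀ = 468.7016, GBM) and a single zero-coupon debt of face 359.3885, so credit quantities follow from equity-as-call in the structural model.

framework: Merton structural credit model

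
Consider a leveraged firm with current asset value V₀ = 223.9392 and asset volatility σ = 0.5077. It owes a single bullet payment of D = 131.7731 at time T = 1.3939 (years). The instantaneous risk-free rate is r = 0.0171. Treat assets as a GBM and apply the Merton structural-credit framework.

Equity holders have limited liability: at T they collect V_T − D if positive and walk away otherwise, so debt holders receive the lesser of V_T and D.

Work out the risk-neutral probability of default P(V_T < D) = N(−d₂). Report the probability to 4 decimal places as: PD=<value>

PD=0.2661

Equity is a call on the firm's assets struck at D = 131.7731:
d₁ = [ln(V₀/D) + (r + σ²/2)T] / (σ√T)
   = [ln(223.9392/131.7731) + (0.0171 + 0.5·0.5077²)·1.3939] / (0.5077·√1.3939)
   = [0.530293 + 0.203481] / 0.599409 = 1.224163
d₂ = d₁ − σ√T = 1.224163 − 0.599409 = 0.624755
risk-neutral PD = N(−d₂) = N(-0.624755) = 0.266066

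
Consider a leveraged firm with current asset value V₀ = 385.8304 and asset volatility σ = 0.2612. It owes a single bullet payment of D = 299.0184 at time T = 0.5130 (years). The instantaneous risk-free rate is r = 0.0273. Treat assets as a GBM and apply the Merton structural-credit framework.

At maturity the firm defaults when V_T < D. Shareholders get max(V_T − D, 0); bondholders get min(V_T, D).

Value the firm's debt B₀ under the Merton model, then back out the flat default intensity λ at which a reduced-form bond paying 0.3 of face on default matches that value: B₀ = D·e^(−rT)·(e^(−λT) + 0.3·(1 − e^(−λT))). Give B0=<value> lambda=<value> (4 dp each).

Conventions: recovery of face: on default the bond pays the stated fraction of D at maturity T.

Equity is a call on the firm's assets struck at D = 299.0184:
d₁ = [ln(V₀/D) + (r + σ²/2)T] / (σ√T)
   = [ln(385.8304/299.0184) + (0.0273 + 0.5·0.2612²)·0.5130] / (0.2612·√0.5130)
   = [0.254893 + 0.031505] / 0.187082 = 1.530867
d₂ = d₁ − σ√T = 1.530867 − 0.187082 = 1.343785
N(d₁) = 0.937099,  N(d₂) = 0.910491,  e^(−rT) = 0.986093
E₀ = V₀·N(d₁) − D·e^(−rT)·N(d₂)
   = 385.8304·0.937099 − 299.0184·0.986093·0.910491 = 93.093962
B₀ = V₀ − E₀ = 385.8304 − 93.093962 = 292.736438
e^(−λT) = (B₀·e^(rT)/D − 0.3)/(1 − 0.3) = (292.7364·1.014103/299.0184 − 0.3)/0.7 = 0.98971199
λ = −ln(0.98971199)/0.5130 = 0.020158

B0=292.7364 lambda=0.0202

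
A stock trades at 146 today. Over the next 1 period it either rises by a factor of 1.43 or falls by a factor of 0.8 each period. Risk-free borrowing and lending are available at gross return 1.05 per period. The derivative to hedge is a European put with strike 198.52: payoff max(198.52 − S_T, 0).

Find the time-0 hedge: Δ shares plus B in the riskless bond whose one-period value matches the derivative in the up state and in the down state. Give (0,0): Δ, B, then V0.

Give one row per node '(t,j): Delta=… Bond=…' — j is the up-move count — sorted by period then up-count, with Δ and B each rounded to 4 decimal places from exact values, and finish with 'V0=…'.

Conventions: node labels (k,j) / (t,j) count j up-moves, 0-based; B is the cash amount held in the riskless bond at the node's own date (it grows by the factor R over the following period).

(0,0): Delta=-0.8885 Bond=176.6585
V0=46.9442

Under the risk-neutral measure, an up-move has probability p* = (R−d)/(u−d) = 0.3968 and values discount at R = 1.05.
Terminal payoffs: V(1,0)=81.7200, V(1,1)=0.0000
Node (0,0) S=146.0000: V=(p*·0.0000+(1−p*)·81.7200)/1.05=46.9442; Δ=(0.0000−81.7200)/(208.7800−116.8000)=-0.8885; B=V−Δ·S=176.6585
As a check, the time-0 holding Δ(0,0)·S0 + B(0,0) comes to 46.9442 — exactly V0.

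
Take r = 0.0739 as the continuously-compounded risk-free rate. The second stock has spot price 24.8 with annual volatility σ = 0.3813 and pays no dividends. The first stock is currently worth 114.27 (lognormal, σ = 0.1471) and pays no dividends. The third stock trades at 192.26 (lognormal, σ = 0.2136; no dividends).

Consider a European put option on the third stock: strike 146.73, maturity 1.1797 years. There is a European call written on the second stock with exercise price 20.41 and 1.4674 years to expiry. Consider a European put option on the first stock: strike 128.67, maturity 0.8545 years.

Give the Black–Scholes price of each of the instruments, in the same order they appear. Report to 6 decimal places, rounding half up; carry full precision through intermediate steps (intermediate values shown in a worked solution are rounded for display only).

price(the third stock put K=146.73) = 0.990961
price(the second stock call K=20.41) = 7.978151
price(the first stock put K=128.67) = 10.157145

[the third stock put K=146.73]
σ√T = 0.2136·√1.1797 = 0.231999
d₁ = (ln(S/K) + (r+σ²/2)T) / (σ√T) = (ln(192.26/146.73) + (0.0739+0.2136²/2)·1.1797) / 0.231999 = (0.270254 + 0.114092) / 0.231999 = 1.656668
d₂ = d₁ − σ√T = 1.656668 − 0.231999 = 1.424669
e^{−rT} = 0.916512
N(−d₁) = 0.048793,  N(−d₂) = 0.077127
price = K·e^{−rT}·N(−d₂) − S·N(−d₁) = 10.371960 − 9.380999 = 0.990961
[the second stock call K=20.41]
σ√T = 0.3813·√1.4674 = 0.461893
d₁ = (ln(S/K) + (r+σ²/2)T) / (σ√T) = (ln(24.8/20.41) + (0.0739+0.3813²/2)·1.4674) / 0.461893 = (0.194819 + 0.215113) / 0.461893 = 0.887505
d₂ = d₁ − σ√T = 0.887505 − 0.461893 = 0.425612
e^{−rT} = 0.897232
N(d₁) = 0.812596,  N(d₂) = 0.664805
price = S·N(d₁) − K·e^{−rT}·N(d₂) = 20.152391 − 12.174240 = 7.978151
[the first stock put K=128.67]
σ√T = 0.1471·√0.8545 = 0.135978
d₁ = (ln(S/K) + (r+σ²/2)T) / (σ√T) = (ln(114.27/128.67) + (0.0739+0.1471²/2)·0.8545) / 0.135978 = (-0.118687 + 0.072393) / 0.135978 = -0.340455
d₂ = d₁ − σ√T = -0.340455 − 0.135978 = -0.476433
e^{−rT} = 0.938805
N(−d₁) = 0.633243,  N(−d₂) = 0.683117
price = K·e^{−rT}·N(−d₂) − S·N(−d₁) = 82.517816 − 72.360671 = 10.157145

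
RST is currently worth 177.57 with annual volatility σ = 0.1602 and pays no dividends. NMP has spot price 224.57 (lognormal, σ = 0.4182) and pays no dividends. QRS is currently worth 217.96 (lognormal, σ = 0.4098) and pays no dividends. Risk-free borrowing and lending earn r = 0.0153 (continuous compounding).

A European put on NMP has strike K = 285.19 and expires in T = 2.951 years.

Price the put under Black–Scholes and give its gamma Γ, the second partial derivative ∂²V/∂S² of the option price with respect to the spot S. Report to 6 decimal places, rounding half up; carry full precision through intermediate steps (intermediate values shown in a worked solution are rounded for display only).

σ√T = 0.4182·√2.951 = 0.718404
d₁ = (ln(S/K) + (r+σ²/2)T) / (σ√T) = (ln(224.57/285.19) + (0.0153+0.4182²/2)·2.951) / 0.718404 = (-0.238968 + 0.303202) / 0.718404 = 0.089412
d₂ = d₁ − σ√T = 0.089412 − 0.718404 = -0.628991
e^{−rT} = 0.955854
N(−d₁) = 0.464377,  N(−d₂) = 0.735323
Put price V = K·e^{−rT}·N(−d₂) − S·N(−d₁) = 200.448925 − 104.285168 = 96.163757
φ(d₁) = (1/√(2π))·e^{−d₁²/2} = 0.397351
Γ = φ(d₁) / (S·σ·√T) = 0.002463

price = 96.163757
Γ = 0.002463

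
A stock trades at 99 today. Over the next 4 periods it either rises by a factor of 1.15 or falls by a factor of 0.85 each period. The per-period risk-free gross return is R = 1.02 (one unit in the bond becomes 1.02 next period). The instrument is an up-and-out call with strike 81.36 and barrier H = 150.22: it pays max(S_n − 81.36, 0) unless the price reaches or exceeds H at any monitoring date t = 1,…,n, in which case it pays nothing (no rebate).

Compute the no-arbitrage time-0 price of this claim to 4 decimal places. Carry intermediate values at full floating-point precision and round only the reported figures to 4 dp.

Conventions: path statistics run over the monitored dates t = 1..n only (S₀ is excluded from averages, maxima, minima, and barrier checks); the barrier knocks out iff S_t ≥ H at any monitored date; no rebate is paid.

price = 14.6122

With p* = (R−d)/(u−d) = 0.5667, sum probability × payoff across the paths and divide by R^4.
Enumerate all 2^4 = 16 price paths (U = up ×1.15, D = down ×0.85); each path with k up-moves has probability p*^k·(1−p*)^(4−k).
DDDD: M=84.1500, payoff=0.0000, prob=0.035260
UDDD: M=113.8500, payoff=0.0000, prob=0.046110
DUDD: M=96.7725, payoff=0.0000, prob=0.046110
UUDD: M=130.9275, payoff=13.2351, prob=0.060298
DDUD: M=84.1500, payoff=0.0000, prob=0.046110
UDUD: M=113.8500, payoff=13.2351, prob=0.060298
DUUD: M=111.2884, payoff=13.2351, prob=0.060298
UUUD: M=150.5666, payoff=0.0000, prob=0.078851
DDDU: M=84.1500, payoff=0.0000, prob=0.046110
UDDU: M=113.8500, payoff=13.2351, prob=0.060298
DUDU: M=96.7725, payoff=13.2351, prob=0.060298
UUDU: M=130.9275, payoff=46.6216, prob=0.078851
DDUU: M=94.5951, payoff=13.2351, prob=0.060298
UDUU: M=127.9816, payoff=46.6216, prob=0.078851
DUUU: M=127.9816, payoff=46.6216, prob=0.078851
UUUU: M=173.1516, payoff=0.0000, prob=0.103112
Price = Σ prob·payoff / R^4 = 15.816703 / 1.082432 = 14.6122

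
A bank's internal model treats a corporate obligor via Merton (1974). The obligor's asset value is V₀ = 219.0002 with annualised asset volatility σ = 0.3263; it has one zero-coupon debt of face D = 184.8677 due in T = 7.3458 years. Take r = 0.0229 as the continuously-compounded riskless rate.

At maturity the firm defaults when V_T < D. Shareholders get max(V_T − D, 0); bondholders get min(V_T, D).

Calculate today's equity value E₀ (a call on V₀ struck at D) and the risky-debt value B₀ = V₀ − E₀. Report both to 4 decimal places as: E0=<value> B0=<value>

With assets at 219.0002 and a single debt payment of 184.8677 at 7.3458 years:
d₁ = [ln(V₀/D) + (r + σ²/2)T] / (σ√T)
   = [ln(219.0002/184.8677) + (0.0229 + 0.5·0.3263²)·7.3458] / (0.3263·√7.3458)
   = [0.169432 + 0.559279] / 0.884375 = 0.823984
d₂ = d₁ − σ√T = 0.823984 − 0.884375 = -0.060392
N(d₁) = 0.795026,  N(d₂) = 0.475922,  e^(−rT) = 0.845169
E₀ = V₀·N(d₁) − D·e^(−rT)·N(d₂)
   = 219.0002·0.795026 − 184.8677·0.845169·0.475922 = 99.750626
B₀ = V₀ − E₀ = 219.0002 − 99.750626 = 119.249574

E0=99.7506 B0=119.2496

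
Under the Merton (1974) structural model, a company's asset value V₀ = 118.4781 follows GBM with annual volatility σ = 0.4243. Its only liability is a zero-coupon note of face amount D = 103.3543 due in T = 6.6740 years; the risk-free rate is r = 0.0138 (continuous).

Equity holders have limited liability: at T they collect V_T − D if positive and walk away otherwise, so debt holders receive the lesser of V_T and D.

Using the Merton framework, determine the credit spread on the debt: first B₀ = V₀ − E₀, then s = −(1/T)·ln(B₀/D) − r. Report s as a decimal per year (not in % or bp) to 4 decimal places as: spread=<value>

spread=0.0647

Equity is a call on the firm's assets struck at D = 103.3543:
d₁ = [ln(V₀/D) + (r + σ²/2)T] / (σ√T)
   = [ln(118.4781/103.3543) + (0.0138 + 0.5·0.4243²)·6.6740] / (0.4243·√6.6740)
   = [0.136565 + 0.692863] / 1.096140 = 0.756681
d₂ = d₁ − σ√T = 0.756681 − 1.096140 = -0.339460
N(d₁) = 0.775379,  N(d₂) = 0.367132,  e^(−rT) = 0.912013
E₀ = V₀·N(d₁) − D·e^(−rT)·N(d₂)
   = 118.4781·0.775379 − 103.3543·0.912013·0.367132 = 57.259473
B₀ = V₀ − E₀ = 118.4781 − 57.259473 = 61.218627
spread = −(1/T)·ln(B₀/D) − r = −(1/6.6740)·ln(61.218627/103.3543) − 0.0138 = 0.06467039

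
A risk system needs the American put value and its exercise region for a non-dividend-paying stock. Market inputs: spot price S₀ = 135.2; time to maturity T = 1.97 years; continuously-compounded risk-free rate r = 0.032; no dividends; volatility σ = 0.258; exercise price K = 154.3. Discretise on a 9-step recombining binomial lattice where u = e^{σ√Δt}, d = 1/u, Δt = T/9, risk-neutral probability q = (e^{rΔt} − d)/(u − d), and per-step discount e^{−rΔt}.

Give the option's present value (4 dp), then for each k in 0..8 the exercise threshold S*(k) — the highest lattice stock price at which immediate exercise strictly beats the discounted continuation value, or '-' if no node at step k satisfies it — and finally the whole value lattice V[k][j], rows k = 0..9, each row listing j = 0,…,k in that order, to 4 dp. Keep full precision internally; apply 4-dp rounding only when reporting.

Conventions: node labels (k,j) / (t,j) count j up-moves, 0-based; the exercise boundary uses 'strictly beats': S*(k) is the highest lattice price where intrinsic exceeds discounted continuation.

price = 27.1269
boundary = - - 106.2019 94.1261 106.2019 94.1261 106.2019 119.8269 135.2000
tree:
27.1269
36.6911 17.9029
48.0981 25.7510 10.2726
60.1739 35.8535 15.9670 4.6980
70.8767 48.0981 24.0603 8.0632 1.3841
80.3624 60.1739 34.8707 13.5415 2.6745 0.1076
88.7696 70.8767 48.0981 22.0765 5.1597 0.2162 0.0000
96.2208 80.3624 60.1739 34.4731 9.9367 0.4345 0.0000 0.0000
102.8247 88.7696 70.8767 48.0981 19.1000 0.8731 0.0000 0.0000 0.0000
108.6778 96.2208 80.3624 60.1739 34.4731 1.7547 0.0000 0.0000 0.0000 0.0000

Δt=0.21889  u=1.12829  d=0.88629  q=0.49891  discount=0.99302
step 9 (expiry): payoffs max(K−S,0) = 108.6778 96.2208 80.3624 60.1739 34.4731 1.7547 0.0000 0.0000 0.0000 0.0000
step 8: (k=8,j=0): S=51.4753, K−S=102.8247, hold=101.7477 ⇒ V=102.8247 exercise | (k=8,j=1): S=65.5304, K−S=88.7696, hold=87.6926 ⇒ V=88.7696 exercise | (k=8,j=2): S=83.4233, K−S=70.8767, hold=69.7996 ⇒ V=70.8767 exercise | (k=8,j=3): S=106.2019, K−S=48.0981, hold=47.0211 ⇒ V=48.0981 exercise | (k=8,j=4): S=135.2000, K−S=19.1000, hold=18.0230 ⇒ V=19.1000 exercise | (k=8,j=5): S=172.1160, K−S=0.0000, hold=0.8731 ⇒ V=0.8731 continue | (k=8,j=6): S=219.1118, K−S=0.0000, hold=0.0000 ⇒ V=0.0000 continue | (k=8,j=7): S=278.9397, K−S=0.0000, hold=0.0000 ⇒ V=0.0000 continue | (k=8,j=8): S=355.1035, K−S=0.0000, hold=0.0000 ⇒ V=0.0000 continue  boundary S*=135.2000
step 7: (k=7,j=0): S=58.0792, K−S=96.2208, hold=95.1438 ⇒ V=96.2208 exercise | (k=7,j=1): S=73.9376, K−S=80.3624, hold=79.2854 ⇒ V=80.3624 exercise | (k=7,j=2): S=94.1261, K−S=60.1739, hold=59.0969 ⇒ V=60.1739 exercise | (k=7,j=3): S=119.8269, K−S=34.4731, hold=33.3961 ⇒ V=34.4731 exercise | (k=7,j=4): S=152.5453, K−S=1.7547, hold=9.9367 ⇒ V=9.9367 continue | (k=7,j=5): S=194.1974, K−S=0.0000, hold=0.4345 ⇒ V=0.4345 continue | (k=7,j=6): S=247.2225, K−S=0.0000, hold=0.0000 ⇒ V=0.0000 continue | (k=7,j=7): S=314.7260, K−S=0.0000, hold=0.0000 ⇒ V=0.0000 continue  boundary S*=119.8269
step 6: (k=6,j=0): S=65.5304, K−S=88.7696, hold=87.6926 ⇒ V=88.7696 exercise | (k=6,j=1): S=83.4233, K−S=70.8767, hold=69.7996 ⇒ V=70.8767 exercise | (k=6,j=2): S=106.2019, K−S=48.0981, hold=47.0211 ⇒ V=48.0981 exercise | (k=6,j=3): S=135.2000, K−S=19.1000, hold=22.0765 ⇒ V=22.0765 continue | (k=6,j=4): S=172.1160, K−S=0.0000, hold=5.1597 ⇒ V=5.1597 continue | (k=6,j=5): S=219.1118, K−S=0.0000, hold=0.2162 ⇒ V=0.2162 continue | (k=6,j=6): S=278.9397, K−S=0.0000, hold=0.0000 ⇒ V=0.0000 continue  boundary S*=106.2019
step 5: (k=5,j=0): S=73.9376, K−S=80.3624, hold=79.2854 ⇒ V=80.3624 exercise | (k=5,j=1): S=94.1261, K−S=60.1739, hold=59.0969 ⇒ V=60.1739 exercise | (k=5,j=2): S=119.8269, K−S=34.4731, hold=34.8707 ⇒ V=34.8707 continue | (k=5,j=3): S=152.5453, K−S=1.7547, hold=13.5415 ⇒ V=13.5415 continue | (k=5,j=4): S=194.1974, K−S=0.0000, hold=2.6745 ⇒ V=2.6745 continue | (k=5,j=5): S=247.2225, K−S=0.0000, hold=0.1076 ⇒ V=0.1076 continue  boundary S*=94.1261
step 4: (k=4,j=0): S=83.4233, K−S=70.8767, hold=69.7996 ⇒ V=70.8767 exercise | (k=4,j=1): S=106.2019, K−S=48.0981, hold=47.2181 ⇒ V=48.0981 exercise | (k=4,j=2): S=135.2000, K−S=19.1000, hold=24.0603 ⇒ V=24.0603 continue | (k=4,j=3): S=172.1160, K−S=0.0000, hold=8.0632 ⇒ V=8.0632 continue | (k=4,j=4): S=219.1118, K−S=0.0000, hold=1.3841 ⇒ V=1.3841 continue  boundary S*=106.2019
step 3: (k=3,j=0): S=94.1261, K−S=60.1739, hold=59.0969 ⇒ V=60.1739 exercise | (k=3,j=1): S=119.8269, K−S=34.4731, hold=35.8535 ⇒ V=35.8535 continue | (k=3,j=2): S=152.5453, K−S=1.7547, hold=15.9670 ⇒ V=15.9670 continue | (k=3,j=3): S=194.1974, K−S=0.0000, hold=4.6980 ⇒ V=4.6980 continue  boundary S*=94.1261
step 2: (k=2,j=0): S=106.2019, K−S=48.0981, hold=47.7050 ⇒ V=48.0981 exercise | (k=2,j=1): S=135.2000, K−S=19.1000, hold=25.7510 ⇒ V=25.7510 continue | (k=2,j=2): S=172.1160, K−S=0.0000, hold=10.2726 ⇒ V=10.2726 continue  boundary S*=106.2019
step 1: (k=1,j=0): S=119.8269, K−S=34.4731, hold=36.6911 ⇒ V=36.6911 continue | (k=1,j=1): S=152.5453, K−S=1.7547, hold=17.9029 ⇒ V=17.9029 continue  boundary S*=-
step 0: (k=0,j=0): S=135.2000, K−S=19.1000, hold=27.1269 ⇒ V=27.1269 continue  boundary S*=-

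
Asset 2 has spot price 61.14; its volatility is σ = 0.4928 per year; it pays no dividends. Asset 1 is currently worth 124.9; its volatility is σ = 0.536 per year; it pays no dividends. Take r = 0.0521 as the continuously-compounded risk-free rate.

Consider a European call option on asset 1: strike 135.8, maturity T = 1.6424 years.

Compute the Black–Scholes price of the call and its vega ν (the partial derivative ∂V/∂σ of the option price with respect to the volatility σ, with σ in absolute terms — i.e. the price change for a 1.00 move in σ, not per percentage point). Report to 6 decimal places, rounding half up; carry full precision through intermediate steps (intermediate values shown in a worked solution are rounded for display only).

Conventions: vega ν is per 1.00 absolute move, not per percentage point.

σ√T = 0.536·√1.6424 = 0.686917
d₁ = (ln(S/K) + (r+σ²/2)T) / (σ√T) = (ln(124.9/135.8) + (0.0521+0.536²/2)·1.6424) / 0.686917 = (-0.083670 + 0.321497) / 0.686917 = 0.346223
d₂ = d₁ − σ√T = 0.346223 − 0.686917 = -0.340694
e^{−rT} = 0.917990
N(d₁) = 0.635413,  N(d₂) = 0.366667
Call price V = S·N(d₁) − K·e^{−rT}·N(d₂) = 79.363031 − 45.709827 = 33.653204
φ(d₁) = (1/√(2π))·e^{−d₁²/2} = 0.375734
ν = S·φ(d₁)·√T = 60.142627

price = 33.653204
ν = 60.142627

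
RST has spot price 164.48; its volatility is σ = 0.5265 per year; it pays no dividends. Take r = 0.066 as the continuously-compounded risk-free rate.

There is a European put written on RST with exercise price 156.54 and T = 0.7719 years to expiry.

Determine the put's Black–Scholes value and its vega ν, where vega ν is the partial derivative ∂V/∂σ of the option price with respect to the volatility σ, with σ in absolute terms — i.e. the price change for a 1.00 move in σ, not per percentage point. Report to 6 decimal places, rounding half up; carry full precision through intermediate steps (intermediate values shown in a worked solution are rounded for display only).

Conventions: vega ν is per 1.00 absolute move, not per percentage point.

σ√T = 0.5265·√0.7719 = 0.462572
d₁ = (ln(S/K) + (r+σ²/2)T) / (σ√T) = (ln(164.48/156.54) + (0.066+0.5265²/2)·0.7719) / 0.462572 = (0.049477 + 0.157932) / 0.462572 = 0.448383
d₂ = d₁ − σ√T = 0.448383 − 0.462572 = -0.014189
e^{−rT} = 0.950331
N(−d₁) = 0.326939,  N(−d₂) = 0.505660
Put price V = K·e^{−rT}·N(−d₂) − S·N(−d₁) = 75.224437 − 53.774853 = 21.449584
φ(d₁) = (1/√(2π))·e^{−d₁²/2} = 0.360789
ν = S·φ(d₁)·√T = 52.137103

price = 21.449584
ν = 52.137103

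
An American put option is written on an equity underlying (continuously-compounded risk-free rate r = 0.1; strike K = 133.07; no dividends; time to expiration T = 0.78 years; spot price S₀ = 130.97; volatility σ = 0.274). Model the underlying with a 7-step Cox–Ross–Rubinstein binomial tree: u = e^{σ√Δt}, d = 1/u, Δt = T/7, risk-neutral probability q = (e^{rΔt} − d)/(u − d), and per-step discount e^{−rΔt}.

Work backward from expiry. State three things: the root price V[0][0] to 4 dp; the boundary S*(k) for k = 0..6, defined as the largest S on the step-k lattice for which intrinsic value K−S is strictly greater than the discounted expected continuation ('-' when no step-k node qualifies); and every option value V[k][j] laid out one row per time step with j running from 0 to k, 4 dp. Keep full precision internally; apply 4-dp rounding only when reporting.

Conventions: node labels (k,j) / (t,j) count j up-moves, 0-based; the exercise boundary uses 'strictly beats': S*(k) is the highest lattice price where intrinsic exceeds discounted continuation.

price = 10.1538
boundary = - - 109.0756 99.5417 109.0756 99.5417 109.0756
tree:
10.1538
15.8846 5.4502
23.9944 9.2600 2.2961
33.5283 15.2183 4.3427 0.5887
42.2288 23.9944 8.0084 1.2893 0.0000
50.1688 33.5283 14.2478 2.8240 0.0000 0.0000
57.4148 42.2288 23.9944 6.1853 0.0000 0.0000 0.0000
64.0275 50.1688 33.5283 13.5475 0.0000 0.0000 0.0000 0.0000

Δt=0.11143  u=1.09578  d=0.91259  q=0.53832  discount=0.98892
step 7 (expiry): payoffs max(K−S,0) = 64.0275 50.1688 33.5283 13.5475 0.0000 0.0000 0.0000 0.0000
step 6: (k=6,j=0): S=75.6552, K−S=57.4148, hold=55.9403 ⇒ V=57.4148 exercise | (k=6,j=1): S=90.8412, K−S=42.2288, hold=40.7542 ⇒ V=42.2288 exercise | (k=6,j=2): S=109.0756, K−S=23.9944, hold=22.5199 ⇒ V=23.9944 exercise | (k=6,j=3): S=130.9700, K−S=2.1000, hold=6.1853 ⇒ V=6.1853 continue | (k=6,j=4): S=157.2593, K−S=0.0000, hold=0.0000 ⇒ V=0.0000 continue | (k=6,j=5): S=188.8255, K−S=0.0000, hold=0.0000 ⇒ V=0.0000 continue | (k=6,j=6): S=226.7279, K−S=0.0000, hold=0.0000 ⇒ V=0.0000 continue  boundary S*=109.0756
step 5: (k=5,j=0): S=82.9012, K−S=50.1688, hold=48.6942 ⇒ V=50.1688 exercise | (k=5,j=1): S=99.5417, K−S=33.5283, hold=32.0537 ⇒ V=33.5283 exercise | (k=5,j=2): S=119.5225, K−S=13.5475, hold=14.2478 ⇒ V=14.2478 continue | (k=5,j=3): S=143.5139, K−S=0.0000, hold=2.8240 ⇒ V=2.8240 continue | (k=5,j=4): S=172.3211, K−S=0.0000, hold=0.0000 ⇒ V=0.0000 continue | (k=5,j=5): S=206.9106, K−S=0.0000, hold=0.0000 ⇒ V=0.0000 continue  boundary S*=99.5417
step 4: (k=4,j=0): S=90.8412, K−S=42.2288, hold=40.7542 ⇒ V=42.2288 exercise | (k=4,j=1): S=109.0756, K−S=23.9944, hold=22.8927 ⇒ V=23.9944 exercise | (k=4,j=2): S=130.9700, K−S=2.1000, hold=8.0084 ⇒ V=8.0084 continue | (k=4,j=3): S=157.2593, K−S=0.0000, hold=1.2893 ⇒ V=1.2893 continue | (k=4,j=4): S=188.8255, K−S=0.0000, hold=0.0000 ⇒ V=0.0000 continue  boundary S*=109.0756
step 3: (k=3,j=0): S=99.5417, K−S=33.5283, hold=32.0537 ⇒ V=33.5283 exercise | (k=3,j=1): S=119.5225, K−S=13.5475, hold=15.2183 ⇒ V=15.2183 continue | (k=3,j=2): S=143.5139, K−S=0.0000, hold=4.3427 ⇒ V=4.3427 continue | (k=3,j=3): S=172.3211, K−S=0.0000, hold=0.5887 ⇒ V=0.5887 continue  boundary S*=99.5417
step 2: (k=2,j=0): S=109.0756, K−S=23.9944, hold=23.4094 ⇒ V=23.9944 exercise | (k=2,j=1): S=130.9700, K−S=2.1000, hold=9.2600 ⇒ V=9.2600 continue | (k=2,j=2): S=157.2593, K−S=0.0000, hold=2.2961 ⇒ V=2.2961 continue  boundary S*=109.0756
step 1: (k=1,j=0): S=119.5225, K−S=13.5475, hold=15.8846 ⇒ V=15.8846 continue | (k=1,j=1): S=143.5139, K−S=0.0000, hold=5.4502 ⇒ V=5.4502 continue  boundary S*=-
step 0: (k=0,j=0): S=130.9700, K−S=2.1000, hold=10.1538 ⇒ V=10.1538 continue  boundary S*=-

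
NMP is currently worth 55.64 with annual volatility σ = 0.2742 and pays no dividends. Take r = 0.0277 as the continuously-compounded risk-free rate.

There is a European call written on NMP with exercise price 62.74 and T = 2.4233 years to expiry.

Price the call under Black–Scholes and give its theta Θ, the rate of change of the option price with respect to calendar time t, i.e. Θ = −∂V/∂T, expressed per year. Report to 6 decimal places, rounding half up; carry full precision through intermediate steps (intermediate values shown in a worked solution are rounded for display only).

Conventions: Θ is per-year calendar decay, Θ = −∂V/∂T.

σ√T = 0.2742·√2.4233 = 0.426846
d₁ = (ln(S/K) + (r+σ²/2)T) / (σ√T) = (ln(55.64/62.74) + (0.0277+0.2742²/2)·2.4233) / 0.426846 = (-0.120097 + 0.158224) / 0.426846 = 0.089323
d₂ = d₁ − σ√T = 0.089323 − 0.426846 = -0.337523
e^{−rT} = 0.935078
N(d₁) = 0.535587,  N(d₂) = 0.367861
Call price V = S·N(d₁) − K·e^{−rT}·N(d₂) = 29.800088 − 21.581253 = 8.218835
φ(d₁) = (1/√(2π))·e^{−d₁²/2} = 0.397354
Θ = −S·φ(d₁)·σ/(2√T) − r·K·e^{−rT}·N(d₂) = −1.947146 − 0.597801 = -2.544947

price = 8.218835
Θ = -2.544947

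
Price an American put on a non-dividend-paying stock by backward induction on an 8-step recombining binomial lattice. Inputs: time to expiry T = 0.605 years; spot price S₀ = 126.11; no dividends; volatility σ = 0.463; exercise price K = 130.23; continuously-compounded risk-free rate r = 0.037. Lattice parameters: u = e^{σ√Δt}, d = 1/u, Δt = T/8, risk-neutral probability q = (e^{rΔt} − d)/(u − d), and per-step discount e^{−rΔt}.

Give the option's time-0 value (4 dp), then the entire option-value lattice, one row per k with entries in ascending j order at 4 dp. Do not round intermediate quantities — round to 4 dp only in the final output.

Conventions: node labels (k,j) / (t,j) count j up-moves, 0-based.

price = 19.0917
tree:
19.0917
26.1133 11.5717
34.6192 17.0211 5.7165
44.2874 24.3135 9.1947 1.9696
54.4485 33.5025 14.4684 3.5166 0.2998
63.5083 44.1584 22.1169 6.2401 0.5772 0.0000
71.4851 54.4485 32.4711 10.9925 1.1113 0.0000 0.0000
78.5082 63.5083 44.1584 19.1968 2.1398 0.0000 0.0000 0.0000
84.6917 71.4851 54.4485 32.4711 4.1200 0.0000 0.0000 0.0000 0.0000

Δt=0.07562  u=1.13579  d=0.88045  q=0.47919  discount=0.99721
step 8 (expiry): payoffs max(K−S,0) = 84.6917 71.4851 54.4485 32.4711 4.1200 0.0000 0.0000 0.0000 0.0000
k=7: (k=7,j=0): S=51.7218, K−S=78.5082, hold=78.1443 ⇒ V=78.5082 exercise | (k=7,j=1): S=66.7217, K−S=63.5083, hold=63.1445 ⇒ V=63.5083 exercise | (k=7,j=2): S=86.0716, K−S=44.1584, hold=43.7945 ⇒ V=44.1584 exercise | (k=7,j=3): S=111.0332, K−S=19.1968, hold=18.8329 ⇒ V=19.1968 exercise | (k=7,j=4): S=143.2340, K−S=0.0000, hold=2.1398 ⇒ V=2.1398 continue | (k=7,j=5): S=184.7733, K−S=0.0000, hold=0.0000 ⇒ V=0.0000 continue | (k=7,j=6): S=238.3594, K−S=0.0000, hold=0.0000 ⇒ V=0.0000 continue | (k=7,j=7): S=307.4860, K−S=0.0000, hold=0.0000 ⇒ V=0.0000 continue
k=6: (k=6,j=0): S=58.7449, K−S=71.4851, hold=71.1212 ⇒ V=71.4851 exercise | (k=6,j=1): S=75.7815, K−S=54.4485, hold=54.0846 ⇒ V=54.4485 exercise | (k=6,j=2): S=97.7589, K−S=32.4711, hold=32.1072 ⇒ V=32.4711 exercise | (k=6,j=3): S=126.1100, K−S=4.1200, hold=10.9925 ⇒ V=10.9925 continue | (k=6,j=4): S=162.6832, K−S=0.0000, hold=1.1113 ⇒ V=1.1113 continue | (k=6,j=5): S=209.8629, K−S=0.0000, hold=0.0000 ⇒ V=0.0000 continue | (k=6,j=6): S=270.7253, K−S=0.0000, hold=0.0000 ⇒ V=0.0000 continue
k=5: (k=5,j=0): S=66.7217, K−S=63.5083, hold=63.1445 ⇒ V=63.5083 exercise | (k=5,j=1): S=86.0716, K−S=44.1584, hold=43.7945 ⇒ V=44.1584 exercise | (k=5,j=2): S=111.0332, K−S=19.1968, hold=22.1169 ⇒ V=22.1169 continue | (k=5,j=3): S=143.2340, K−S=0.0000, hold=6.2401 ⇒ V=6.2401 continue | (k=5,j=4): S=184.7733, K−S=0.0000, hold=0.5772 ⇒ V=0.5772 continue | (k=5,j=5): S=238.3594, K−S=0.0000, hold=0.0000 ⇒ V=0.0000 continue
k=4: (k=4,j=0): S=75.7815, K−S=54.4485, hold=54.0846 ⇒ V=54.4485 exercise | (k=4,j=1): S=97.7589, K−S=32.4711, hold=33.5025 ⇒ V=33.5025 continue | (k=4,j=2): S=126.1100, K−S=4.1200, hold=14.4684 ⇒ V=14.4684 continue | (k=4,j=3): S=162.6832, K−S=0.0000, hold=3.5166 ⇒ V=3.5166 continue | (k=4,j=4): S=209.8629, K−S=0.0000, hold=0.2998 ⇒ V=0.2998 continue
k=3: (k=3,j=0): S=86.0716, K−S=44.1584, hold=44.2874 ⇒ V=44.2874 continue | (k=3,j=1): S=111.0332, K−S=19.1968, hold=24.3135 ⇒ V=24.3135 continue | (k=3,j=2): S=143.2340, K−S=0.0000, hold=9.1947 ⇒ V=9.1947 continue | (k=3,j=3): S=184.7733, K−S=0.0000, hold=1.9696 ⇒ V=1.9696 continue
k=2: (k=2,j=0): S=97.7589, K−S=32.4711, hold=34.6192 ⇒ V=34.6192 continue | (k=2,j=1): S=126.1100, K−S=4.1200, hold=17.0211 ⇒ V=17.0211 continue | (k=2,j=2): S=162.6832, K−S=0.0000, hold=5.7165 ⇒ V=5.7165 continue
k=1: (k=1,j=0): S=111.0332, K−S=19.1968, hold=26.1133 ⇒ V=26.1133 continue | (k=1,j=1): S=143.2340, K−S=0.0000, hold=11.5717 ⇒ V=11.5717 continue
k=0: (k=0,j=0): S=126.1100, K−S=4.1200, hold=19.0917 ⇒ V=19.0917 continue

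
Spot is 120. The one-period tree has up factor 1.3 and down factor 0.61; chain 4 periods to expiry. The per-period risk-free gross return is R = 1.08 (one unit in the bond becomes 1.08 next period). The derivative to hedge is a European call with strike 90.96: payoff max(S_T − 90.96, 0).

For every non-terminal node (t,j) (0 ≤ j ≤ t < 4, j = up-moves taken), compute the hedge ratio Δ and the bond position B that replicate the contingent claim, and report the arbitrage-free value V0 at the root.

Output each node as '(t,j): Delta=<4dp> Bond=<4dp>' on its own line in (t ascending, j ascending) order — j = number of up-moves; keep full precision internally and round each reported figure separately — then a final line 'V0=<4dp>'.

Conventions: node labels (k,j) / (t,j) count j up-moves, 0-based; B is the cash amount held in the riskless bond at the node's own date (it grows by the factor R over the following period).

Arbitrage-free pricing uses the up-move probability p* = (R−d)/(u−d) = 0.6812, discounting each step at R = 1.08.
At maturity the claim pays: V(4,0)=0.0000, V(4,1)=0.0000, V(4,2)=0.0000, V(4,3)=69.8604, V(4,4)=251.7720
Node (3,0) S=27.2377: V=(p*·0.0000+(1−p*)·0.0000)/1.08=0.0000; Δ=(0.0000−0.0000)/(35.4090−16.6150)=0.0000; B=V−Δ·S=0.0000
Node (3,1) S=58.0476: V=(p*·0.0000+(1−p*)·0.0000)/1.08=0.0000; Δ=(0.0000−0.0000)/(75.4619−35.4090)=0.0000; B=V−Δ·S=0.0000
Node (3,2) S=123.7080: V=(p*·69.8604+(1−p*)·0.0000)/1.08=44.0612; Δ=(69.8604−0.0000)/(160.8204−75.4619)=0.8184; B=V−Δ·S=-57.1858
Node (3,3) S=263.6400: V=(p*·251.7720+(1−p*)·69.8604)/1.08=179.4178; Δ=(251.7720−69.8604)/(342.7320−160.8204)=1.0000; B=V−Δ·S=-84.2222
Node (2,0) S=44.6520: V=(p*·0.0000+(1−p*)·0.0000)/1.08=0.0000; Δ=(0.0000−0.0000)/(58.0476−27.2377)=0.0000; B=V−Δ·S=0.0000
Node (2,1) S=95.1600: V=(p*·44.0612+(1−p*)·0.0000)/1.08=27.7895; Δ=(44.0612−0.0000)/(123.7080−58.0476)=0.6710; B=V−Δ·S=-36.0673
Node (2,2) S=202.8000: V=(p*·179.4178+(1−p*)·44.0612)/1.08=126.1672; Δ=(179.4178−44.0612)/(263.6400−123.7080)=0.9673; B=V−Δ·S=-70.0018
Node (1,0) S=73.2000: V=(p*·27.7895+(1−p*)·0.0000)/1.08=17.5269; Δ=(27.7895−0.0000)/(95.1600−44.6520)=0.5502; B=V−Δ·S=-22.7477
Node (1,1) S=156.0000: V=(p*·126.1672+(1−p*)·27.7895)/1.08=87.7782; Δ=(126.1672−27.7895)/(202.8000−95.1600)=0.9140; B=V−Δ·S=-54.7982
Node (0,0) S=120.0000: V=(p*·87.7782+(1−p*)·17.5269)/1.08=60.5363; Δ=(87.7782−17.5269)/(156.0000−73.2000)=0.8484; B=V−Δ·S=-41.2771
As a check, the time-0 holding Δ(0,0)·S0 + B(0,0) comes to 60.5363 — exactly V0.

(0,0): Delta=0.8484 Bond=-41.2771
(1,0): Delta=0.5502 Bond=-22.7477
(1,1): Delta=0.9140 Bond=-54.7982
(2,0): Delta=0.0000 Bond=0.0000
(2,1): Delta=0.6710 Bond=-36.0673
(2,2): Delta=0.9673 Bond=-70.0018
(3,0): Delta=0.0000 Bond=0.0000
(3,1): Delta=0.0000 Bond=0.0000
(3,2): Delta=0.8184 Bond=-57.1858
(3,3): Delta=1.0000 Bond=-84.2222
V0=60.5363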